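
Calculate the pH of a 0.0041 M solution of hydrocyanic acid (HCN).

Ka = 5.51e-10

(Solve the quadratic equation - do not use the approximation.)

x² + Ka×x - Ka×C = 0. Using quadratic formula: [H⁺] = 1.5028e-06

pH = 5.82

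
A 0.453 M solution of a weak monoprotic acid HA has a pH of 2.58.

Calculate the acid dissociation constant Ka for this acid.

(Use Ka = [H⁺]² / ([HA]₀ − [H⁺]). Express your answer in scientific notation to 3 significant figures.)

[H⁺] = 10^(−pH) = 10^(−2.58) = 2.630e-03 M. For HA ⇌ H⁺ + A⁻, Ka = [H⁺][A⁻]/[HA] = [H⁺]² / ([HA]₀ − [H⁺]) = (2.630e-03)² / (0.453 − 2.630e-03) = 1.54e-05.

K_a = 1.54e-05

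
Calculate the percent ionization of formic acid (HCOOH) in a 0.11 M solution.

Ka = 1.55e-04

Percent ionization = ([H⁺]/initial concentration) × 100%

Using Ka equilibrium: x² + Ka×x - Ka×C = 0. Solving: [H⁺] = 4.0524e-03. Percent = (4.0524e-03/0.11) × 100

Percent ionization = 3.68%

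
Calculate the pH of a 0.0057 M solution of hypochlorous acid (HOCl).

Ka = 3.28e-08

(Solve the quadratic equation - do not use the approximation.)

x² + Ka×x - Ka×C = 0. Using quadratic formula: [H⁺] = 1.3657e-05

pH = 4.86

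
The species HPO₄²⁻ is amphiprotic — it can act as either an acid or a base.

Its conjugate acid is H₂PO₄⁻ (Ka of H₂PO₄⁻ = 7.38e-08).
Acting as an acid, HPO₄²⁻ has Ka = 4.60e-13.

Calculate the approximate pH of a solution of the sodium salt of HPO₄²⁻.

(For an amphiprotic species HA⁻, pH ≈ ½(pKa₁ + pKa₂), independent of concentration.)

pKa₁ = -log(7.38e-08) = 7.13; pKa₂ = -log(4.60e-13) = 12.34. For an amphiprotic species, pH ≈ ½(pKa₁ + pKa₂) = ½(7.13 + 12.34) = 9.73.

pH = 9.73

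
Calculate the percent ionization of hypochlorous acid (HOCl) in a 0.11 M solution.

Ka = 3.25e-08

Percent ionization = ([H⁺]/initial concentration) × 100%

Using Ka equilibrium: x² + Ka×x - Ka×C = 0. Solving: [H⁺] = 5.9775e-05. Percent = (5.9775e-05/0.11) × 100

Percent ionization = 0.0543%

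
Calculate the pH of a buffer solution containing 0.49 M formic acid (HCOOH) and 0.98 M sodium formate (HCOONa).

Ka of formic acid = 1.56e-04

pKa = -log(1.56e-04) = 3.81. pH = pKa + log([A⁻]/[HA]) = 3.81 + log(0.98/0.49)

pH = 4.11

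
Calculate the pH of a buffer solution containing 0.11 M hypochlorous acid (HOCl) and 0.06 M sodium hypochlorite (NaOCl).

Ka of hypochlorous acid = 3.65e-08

pKa = -log(3.65e-08) = 7.44. pH = pKa + log([A⁻]/[HA]) = 7.44 + log(0.06/0.11)

pH = 7.17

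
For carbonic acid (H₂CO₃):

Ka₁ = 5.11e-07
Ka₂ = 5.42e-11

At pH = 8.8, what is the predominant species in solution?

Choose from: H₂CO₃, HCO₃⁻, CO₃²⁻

pKa₁ = 6.29, pKa₂ = 10.27. For a polyprotic acid the predominant species crosses at each pKa: below pKa_n the protonated form dominates, above it the deprotonated form does. At pH = 8.8, the predominant species is HCO₃⁻.

HCO₃⁻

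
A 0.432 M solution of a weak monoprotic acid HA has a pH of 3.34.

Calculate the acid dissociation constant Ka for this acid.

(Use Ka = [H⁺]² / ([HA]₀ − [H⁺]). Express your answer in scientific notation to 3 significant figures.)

[H⁺] = 10^(−pH) = 10^(−3.34) = 4.571e-04 M. For HA ⇌ H⁺ + A⁻, Ka = [H⁺][A⁻]/[HA] = [H⁺]² / ([HA]₀ − [H⁺]) = (4.571e-04)² / (0.432 − 4.571e-04) = 4.84e-07.

K_a = 4.84e-07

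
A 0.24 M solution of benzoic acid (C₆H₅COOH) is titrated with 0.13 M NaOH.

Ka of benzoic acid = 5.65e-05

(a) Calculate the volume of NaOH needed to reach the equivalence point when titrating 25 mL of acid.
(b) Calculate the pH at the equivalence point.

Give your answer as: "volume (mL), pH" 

moles acid = 0.24 × 25/1000 = 0.006 mol; V_base = moles/0.13 × 1000 = 46.2 mL. At equivalence only the conjugate base is present: [A⁻] = 0.006/0.071 = 8.4324e-02 M. Kb = Kw/Ka = 1.77e-10; [OH⁻] = √(Kb × [A⁻]) = 3.8632e-06; pOH = 5.41; pH = 14 - pOH = 8.59.

V = 46.2 mL, pH = 8.59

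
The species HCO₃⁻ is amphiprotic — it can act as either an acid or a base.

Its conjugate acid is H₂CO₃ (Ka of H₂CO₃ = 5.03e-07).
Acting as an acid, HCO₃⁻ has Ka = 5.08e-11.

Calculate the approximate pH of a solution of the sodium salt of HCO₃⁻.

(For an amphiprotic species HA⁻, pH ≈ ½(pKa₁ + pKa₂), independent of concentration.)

pKa₁ = -log(5.03e-07) = 6.30; pKa₂ = -log(5.08e-11) = 10.29. For an amphiprotic species, pH ≈ ½(pKa₁ + pKa₂) = ½(6.30 + 10.29) = 8.30.

pH = 8.30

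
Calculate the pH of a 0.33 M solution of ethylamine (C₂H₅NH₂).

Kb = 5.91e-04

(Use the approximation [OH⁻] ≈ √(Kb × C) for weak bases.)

[OH⁻] = √(Kb × C) = √(5.91e-04 × 0.33) = 1.3965e-02. pOH = 1.85, pH = 14 - pOH

pH = 12.15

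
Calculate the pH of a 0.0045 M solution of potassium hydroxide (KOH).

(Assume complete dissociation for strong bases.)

[OH⁻] = 0.0045 M for strong base. pOH = -log[OH⁻] = 2.35, pH = 14 - pOH

pH = 11.65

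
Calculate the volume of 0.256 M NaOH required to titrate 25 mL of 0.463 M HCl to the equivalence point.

At equivalence: moles acid = moles base. moles HCl = 0.463 × 25/1000 = 0.01158 mol. V_base = moles / 0.256 × 1000 = 45.2 mL.

V_{base} = 45.2 mL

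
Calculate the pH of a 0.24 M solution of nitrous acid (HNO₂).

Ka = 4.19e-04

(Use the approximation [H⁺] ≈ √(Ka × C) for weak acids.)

[H⁺] = √(Ka × C) = √(4.19e-04 × 0.24) = 1.0028e-02. pH = -log(1.0028e-02)

pH = 2.00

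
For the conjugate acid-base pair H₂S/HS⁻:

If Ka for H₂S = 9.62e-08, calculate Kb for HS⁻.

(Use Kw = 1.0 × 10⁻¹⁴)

For a conjugate pair Ka × Kb = Kw, so Kb = Kw/Ka = 1.0 × 10⁻¹⁴ / 9.62e-08 = 1.04e-07.

K_b = 1.04e-07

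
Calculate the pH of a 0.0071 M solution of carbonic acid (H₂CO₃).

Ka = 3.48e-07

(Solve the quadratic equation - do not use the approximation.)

x² + Ka×x - Ka×C = 0. Using quadratic formula: [H⁺] = 4.9533e-05

pH = 4.31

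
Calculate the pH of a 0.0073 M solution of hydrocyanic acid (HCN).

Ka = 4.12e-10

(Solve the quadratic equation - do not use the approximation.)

x² + Ka×x - Ka×C = 0. Using quadratic formula: [H⁺] = 1.7340e-06

pH = 5.76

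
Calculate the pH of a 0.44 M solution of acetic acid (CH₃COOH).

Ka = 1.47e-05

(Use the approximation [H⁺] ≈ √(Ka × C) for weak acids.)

[H⁺] = √(Ka × C) = √(1.47e-05 × 0.44) = 2.5432e-03. pH = -log(2.5432e-03)

pH = 2.59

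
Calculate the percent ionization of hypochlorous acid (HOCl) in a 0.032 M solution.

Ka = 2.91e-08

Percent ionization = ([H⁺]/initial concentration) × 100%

Using Ka equilibrium: x² + Ka×x - Ka×C = 0. Solving: [H⁺] = 3.0501e-05. Percent = (3.0501e-05/0.032) × 100

Percent ionization = 0.0953%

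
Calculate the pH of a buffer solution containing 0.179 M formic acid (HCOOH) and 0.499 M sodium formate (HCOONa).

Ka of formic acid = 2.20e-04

pKa = -log(2.20e-04) = 3.66. pH = pKa + log([A⁻]/[HA]) = 3.66 + log(0.499/0.179)

pH = 4.10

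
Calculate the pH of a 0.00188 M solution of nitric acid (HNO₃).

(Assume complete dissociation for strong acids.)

[H⁺] = 0.00188 M for strong acid. pH = -log[H⁺] = -log(0.00188)

pH = 2.73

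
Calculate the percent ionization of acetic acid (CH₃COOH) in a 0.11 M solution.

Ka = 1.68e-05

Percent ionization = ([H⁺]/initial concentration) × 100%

Using Ka equilibrium: x² + Ka×x - Ka×C = 0. Solving: [H⁺] = 1.3510e-03. Percent = (1.3510e-03/0.11) × 100

Percent ionization = 1.23%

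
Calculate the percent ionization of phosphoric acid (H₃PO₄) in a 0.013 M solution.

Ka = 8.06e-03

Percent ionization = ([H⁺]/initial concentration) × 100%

Using Ka equilibrium: x² + Ka×x - Ka×C = 0. Solving: [H⁺] = 6.9709e-03. Percent = (6.9709e-03/0.013) × 100

Percent ionization = 53.6%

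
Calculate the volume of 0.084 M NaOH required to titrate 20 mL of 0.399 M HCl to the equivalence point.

At equivalence: moles acid = moles base. moles HCl = 0.399 × 20/1000 = 0.00798 mol. V_base = moles / 0.084 × 1000 = 95.0 mL.

V_{base} = 95.0 mL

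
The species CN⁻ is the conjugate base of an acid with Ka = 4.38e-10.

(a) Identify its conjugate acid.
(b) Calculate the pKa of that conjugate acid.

(a) The conjugate acid is formed by adding one H⁺ to CN⁻, giving HCN. (b) pKa = -log(Ka) = -log(4.38e-10) = 9.36.

Conjugate acid: HCN; pK_a = 9.36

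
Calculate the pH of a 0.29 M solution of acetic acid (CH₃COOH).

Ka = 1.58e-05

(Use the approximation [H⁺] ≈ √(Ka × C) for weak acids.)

[H⁺] = √(Ka × C) = √(1.58e-05 × 0.29) = 2.1406e-03. pH = -log(2.1406e-03)

pH = 2.67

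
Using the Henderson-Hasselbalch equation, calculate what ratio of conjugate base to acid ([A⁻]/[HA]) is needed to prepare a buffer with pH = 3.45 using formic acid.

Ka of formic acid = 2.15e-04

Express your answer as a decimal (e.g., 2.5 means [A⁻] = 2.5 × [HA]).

pKa = -log(2.15e-04) = 3.6676. pH = pKa + log([A⁻]/[HA]), so log([A⁻]/[HA]) = pH − pKa = 3.45 − 3.6676 = -0.2176. [A⁻]/[HA] = 10^(-0.2176) = 0.606

[A⁻]/[HA] = 0.606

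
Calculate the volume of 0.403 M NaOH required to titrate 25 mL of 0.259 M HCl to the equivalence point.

At equivalence: moles acid = moles base. moles HCl = 0.259 × 25/1000 = 0.006475 mol. V_base = moles / 0.403 × 1000 = 16.1 mL.

V_{base} = 16.1 mL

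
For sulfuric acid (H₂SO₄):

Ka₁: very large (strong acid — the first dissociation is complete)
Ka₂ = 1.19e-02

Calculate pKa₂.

pKa₂ = -log(Ka₂) = -log(1.19e-02) = 1.92.

pK_{a2} = 1.92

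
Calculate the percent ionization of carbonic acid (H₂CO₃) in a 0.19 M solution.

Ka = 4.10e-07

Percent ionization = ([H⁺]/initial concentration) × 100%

Using Ka equilibrium: x² + Ka×x - Ka×C = 0. Solving: [H⁺] = 2.7890e-04. Percent = (2.7890e-04/0.19) × 100

Percent ionization = 0.147%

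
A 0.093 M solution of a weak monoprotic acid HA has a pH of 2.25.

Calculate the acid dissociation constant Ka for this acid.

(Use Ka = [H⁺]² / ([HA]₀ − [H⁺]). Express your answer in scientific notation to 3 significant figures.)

[H⁺] = 10^(−pH) = 10^(−2.25) = 5.623e-03 M. For HA ⇌ H⁺ + A⁻, Ka = [H⁺][A⁻]/[HA] = [H⁺]² / ([HA]₀ − [H⁺]) = (5.623e-03)² / (0.093 − 5.623e-03) = 3.62e-04.

K_a = 3.62e-04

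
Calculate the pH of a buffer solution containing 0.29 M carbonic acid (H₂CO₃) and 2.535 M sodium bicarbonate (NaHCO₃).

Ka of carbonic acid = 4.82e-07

pKa = -log(4.82e-07) = 6.32. pH = pKa + log([A⁻]/[HA]) = 6.32 + log(2.535/0.29)

pH = 7.26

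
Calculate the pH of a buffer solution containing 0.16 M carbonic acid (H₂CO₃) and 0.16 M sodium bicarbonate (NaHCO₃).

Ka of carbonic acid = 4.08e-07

pKa = -log(4.08e-07) = 6.39. pH = pKa + log([A⁻]/[HA]) = 6.39 + log(0.16/0.16)

pH = 6.39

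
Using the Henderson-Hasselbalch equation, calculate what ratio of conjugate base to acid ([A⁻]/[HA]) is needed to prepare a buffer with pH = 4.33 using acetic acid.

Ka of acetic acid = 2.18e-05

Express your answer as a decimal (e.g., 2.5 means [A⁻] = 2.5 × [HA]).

pKa = -log(2.18e-05) = 4.6615. pH = pKa + log([A⁻]/[HA]), so log([A⁻]/[HA]) = pH − pKa = 4.33 − 4.6615 = -0.3315. [A⁻]/[HA] = 10^(-0.3315) = 0.466

[A⁻]/[HA] = 0.466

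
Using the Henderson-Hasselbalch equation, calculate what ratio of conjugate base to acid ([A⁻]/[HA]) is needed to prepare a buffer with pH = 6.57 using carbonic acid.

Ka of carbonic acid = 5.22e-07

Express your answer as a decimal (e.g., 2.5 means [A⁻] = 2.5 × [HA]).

pKa = -log(5.22e-07) = 6.2823. pH = pKa + log([A⁻]/[HA]), so log([A⁻]/[HA]) = pH − pKa = 6.57 − 6.2823 = 0.2877. [A⁻]/[HA] = 10^(0.2877) = 1.94

[A⁻]/[HA] = 1.94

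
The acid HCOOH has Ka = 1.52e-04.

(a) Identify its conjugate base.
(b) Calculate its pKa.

(a) The conjugate base is formed by removing one H⁺ from HCOOH, giving HCOO⁻. (b) pKa = -log(Ka) = -log(1.52e-04) = 3.82.

Conjugate base: HCOO⁻; pK_a = 3.82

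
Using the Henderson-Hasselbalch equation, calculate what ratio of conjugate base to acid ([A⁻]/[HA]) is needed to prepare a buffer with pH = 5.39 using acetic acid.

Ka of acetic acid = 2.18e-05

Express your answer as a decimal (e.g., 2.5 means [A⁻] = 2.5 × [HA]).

pKa = -log(2.18e-05) = 4.6615. pH = pKa + log([A⁻]/[HA]), so log([A⁻]/[HA]) = pH − pKa = 5.39 − 4.6615 = 0.7285. [A⁻]/[HA] = 10^(0.7285) = 5.35

[A⁻]/[HA] = 5.35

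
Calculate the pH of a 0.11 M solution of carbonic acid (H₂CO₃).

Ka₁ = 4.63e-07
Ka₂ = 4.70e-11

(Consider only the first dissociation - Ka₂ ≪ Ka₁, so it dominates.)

First dissociation dominates. From Ka₁ = [H⁺][HA⁻]/[H₂A], x² + Ka₁·x − Ka₁·C = 0 with C = 0.11 M and Ka₁ = 4.63e-07. Solving: [H⁺] = (−Ka₁ + √(Ka₁² + 4·Ka₁·C)) / 2 = 2.2545e-04 M. pH = -log(2.2545e-04) = 3.65.

pH = 3.65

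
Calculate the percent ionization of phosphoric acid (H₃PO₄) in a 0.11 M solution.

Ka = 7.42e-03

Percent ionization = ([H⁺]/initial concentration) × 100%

Using Ka equilibrium: x² + Ka×x - Ka×C = 0. Solving: [H⁺] = 2.5099e-02. Percent = (2.5099e-02/0.11) × 100

Percent ionization = 22.8%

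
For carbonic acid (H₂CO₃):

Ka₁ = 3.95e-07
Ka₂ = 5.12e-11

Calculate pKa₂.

pKa₂ = -log(Ka₂) = -log(5.12e-11) = 10.29.

pK_{a2} = 10.29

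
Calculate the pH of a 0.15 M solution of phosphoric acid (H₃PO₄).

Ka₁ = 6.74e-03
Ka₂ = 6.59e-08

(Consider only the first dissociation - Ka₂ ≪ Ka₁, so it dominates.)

First dissociation dominates. From Ka₁ = [H⁺][HA⁻]/[H₂A], x² + Ka₁·x − Ka₁·C = 0 with C = 0.15 M and Ka₁ = 6.74e-03. Solving: [H⁺] = (−Ka₁ + √(Ka₁² + 4·Ka₁·C)) / 2 = 2.8604e-02 M. pH = -log(2.8604e-02) = 1.54.

pH = 1.54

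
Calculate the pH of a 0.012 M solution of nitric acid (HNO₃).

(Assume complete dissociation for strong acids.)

[H⁺] = 0.012 M for strong acid. pH = -log[H⁺] = -log(0.012)

pH = 1.92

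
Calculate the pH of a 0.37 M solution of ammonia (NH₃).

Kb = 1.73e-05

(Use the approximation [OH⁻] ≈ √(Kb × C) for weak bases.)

[OH⁻] = √(Kb × C) = √(1.73e-05 × 0.37) = 2.5300e-03. pOH = 2.60, pH = 14 - pOH

pH = 11.40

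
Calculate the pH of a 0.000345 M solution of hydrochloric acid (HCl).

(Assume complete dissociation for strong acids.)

[H⁺] = 0.000345 M for strong acid. pH = -log[H⁺] = -log(0.000345)

pH = 3.46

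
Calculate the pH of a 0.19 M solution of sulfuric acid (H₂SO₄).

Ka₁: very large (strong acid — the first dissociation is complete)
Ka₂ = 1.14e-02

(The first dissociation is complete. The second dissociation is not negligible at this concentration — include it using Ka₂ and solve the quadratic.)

First dissociation is complete: [H⁺]₀ = [HSO₄⁻]₀ = C = 0.19 M. Second dissociation HSO₄⁻ ⇌ H⁺ + SO₄²⁻: let x = [SO₄²⁻]. Ka₂ = (C + x)·x / (C − x) = 1.14e-02 → x² + (C + Ka₂)·x − Ka₂·C = 0 → x² + 0.20140·x − 2.166e-03 = 0. x = (−0.20140 + √(0.20140² + 4 × 2.166e-03)) / 2 = 1.0235e-02 M. [H⁺] = C + x = 0.19 + 1.0235e-02 = 2.0023e-01 M. pH = -log(2.0023e-01) = 0.70.

pH = 0.70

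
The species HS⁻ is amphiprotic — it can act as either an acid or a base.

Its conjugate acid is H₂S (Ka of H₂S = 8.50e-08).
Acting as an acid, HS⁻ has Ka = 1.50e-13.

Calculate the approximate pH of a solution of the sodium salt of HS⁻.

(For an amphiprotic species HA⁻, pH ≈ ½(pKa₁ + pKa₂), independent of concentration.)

pKa₁ = -log(8.50e-08) = 7.07; pKa₂ = -log(1.50e-13) = 12.82. For an amphiprotic species, pH ≈ ½(pKa₁ + pKa₂) = ½(7.07 + 12.82) = 9.95.

pH = 9.95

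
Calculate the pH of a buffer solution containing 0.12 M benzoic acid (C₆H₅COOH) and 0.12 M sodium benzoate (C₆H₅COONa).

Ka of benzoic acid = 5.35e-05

pKa = -log(5.35e-05) = 4.27. pH = pKa + log([A⁻]/[HA]) = 4.27 + log(0.12/0.12)

pH = 4.27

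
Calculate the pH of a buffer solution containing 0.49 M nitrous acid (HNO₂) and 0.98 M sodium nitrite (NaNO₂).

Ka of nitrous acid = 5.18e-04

pKa = -log(5.18e-04) = 3.29. pH = pKa + log([A⁻]/[HA]) = 3.29 + log(0.98/0.49)

pH = 3.59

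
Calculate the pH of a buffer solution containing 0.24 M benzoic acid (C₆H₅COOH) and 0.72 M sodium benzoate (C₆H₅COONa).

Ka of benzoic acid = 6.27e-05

pKa = -log(6.27e-05) = 4.20. pH = pKa + log([A⁻]/[HA]) = 4.20 + log(0.72/0.24)

pH = 4.68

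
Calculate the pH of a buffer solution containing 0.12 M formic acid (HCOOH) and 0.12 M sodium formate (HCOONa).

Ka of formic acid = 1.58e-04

pKa = -log(1.58e-04) = 3.80. pH = pKa + log([A⁻]/[HA]) = 3.80 + log(0.12/0.12)

pH = 3.80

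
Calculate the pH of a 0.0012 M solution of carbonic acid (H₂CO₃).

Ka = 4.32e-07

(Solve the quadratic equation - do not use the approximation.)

x² + Ka×x - Ka×C = 0. Using quadratic formula: [H⁺] = 2.2553e-05

pH = 4.65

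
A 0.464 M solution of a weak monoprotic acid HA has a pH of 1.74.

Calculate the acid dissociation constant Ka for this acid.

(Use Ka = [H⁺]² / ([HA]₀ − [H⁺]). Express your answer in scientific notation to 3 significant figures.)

[H⁺] = 10^(−pH) = 10^(−1.74) = 1.820e-02 M. For HA ⇌ H⁺ + A⁻, Ka = [H⁺][A⁻]/[HA] = [H⁺]² / ([HA]₀ − [H⁺]) = (1.820e-02)² / (0.464 − 1.820e-02) = 7.43e-04.

K_a = 7.43e-04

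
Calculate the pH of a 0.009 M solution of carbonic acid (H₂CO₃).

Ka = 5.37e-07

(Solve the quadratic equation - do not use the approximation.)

x² + Ka×x - Ka×C = 0. Using quadratic formula: [H⁺] = 6.9252e-05

pH = 4.16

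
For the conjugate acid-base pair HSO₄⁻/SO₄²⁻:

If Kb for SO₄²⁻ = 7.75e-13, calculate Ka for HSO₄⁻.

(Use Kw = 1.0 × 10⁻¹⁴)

For a conjugate pair Ka × Kb = Kw, so Ka = Kw/Kb = 1.0 × 10⁻¹⁴ / 7.75e-13 = 1.29e-02.

K_a = 1.29e-02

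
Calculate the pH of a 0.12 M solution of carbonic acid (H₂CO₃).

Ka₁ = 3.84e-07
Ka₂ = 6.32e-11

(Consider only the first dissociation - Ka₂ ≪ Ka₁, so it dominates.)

First dissociation dominates. From Ka₁ = [H⁺][HA⁻]/[H₂A], x² + Ka₁·x − Ka₁·C = 0 with C = 0.12 M and Ka₁ = 3.84e-07. Solving: [H⁺] = (−Ka₁ + √(Ka₁² + 4·Ka₁·C)) / 2 = 2.1447e-04 M. pH = -log(2.1447e-04) = 3.67.

pH = 3.67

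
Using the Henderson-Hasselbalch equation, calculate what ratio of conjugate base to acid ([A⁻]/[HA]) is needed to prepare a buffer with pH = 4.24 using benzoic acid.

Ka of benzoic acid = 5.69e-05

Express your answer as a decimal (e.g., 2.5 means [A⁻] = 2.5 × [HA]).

pKa = -log(5.69e-05) = 4.2449. pH = pKa + log([A⁻]/[HA]), so log([A⁻]/[HA]) = pH − pKa = 4.24 − 4.2449 = -0.0049. [A⁻]/[HA] = 10^(-0.0049) = 0.989

[A⁻]/[HA] = 0.989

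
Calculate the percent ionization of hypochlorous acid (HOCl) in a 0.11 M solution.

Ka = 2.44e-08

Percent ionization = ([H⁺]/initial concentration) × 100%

Using Ka equilibrium: x² + Ka×x - Ka×C = 0. Solving: [H⁺] = 5.1795e-05. Percent = (5.1795e-05/0.11) × 100

Percent ionization = 0.0471%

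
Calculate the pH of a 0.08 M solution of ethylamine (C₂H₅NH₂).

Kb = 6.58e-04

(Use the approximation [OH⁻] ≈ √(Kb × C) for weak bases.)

[OH⁻] = √(Kb × C) = √(6.58e-04 × 0.08) = 7.2553e-03. pOH = 2.14, pH = 14 - pOH

pH = 11.86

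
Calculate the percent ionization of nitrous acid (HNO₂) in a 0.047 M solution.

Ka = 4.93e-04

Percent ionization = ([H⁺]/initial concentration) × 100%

Using Ka equilibrium: x² + Ka×x - Ka×C = 0. Solving: [H⁺] = 4.5734e-03. Percent = (4.5734e-03/0.047) × 100

Percent ionization = 9.73%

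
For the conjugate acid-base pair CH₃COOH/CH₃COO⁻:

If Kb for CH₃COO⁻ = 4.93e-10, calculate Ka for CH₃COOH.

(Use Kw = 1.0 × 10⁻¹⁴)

For a conjugate pair Ka × Kb = Kw, so Ka = Kw/Kb = 1.0 × 10⁻¹⁴ / 4.93e-10 = 2.03e-05.

K_a = 2.03e-05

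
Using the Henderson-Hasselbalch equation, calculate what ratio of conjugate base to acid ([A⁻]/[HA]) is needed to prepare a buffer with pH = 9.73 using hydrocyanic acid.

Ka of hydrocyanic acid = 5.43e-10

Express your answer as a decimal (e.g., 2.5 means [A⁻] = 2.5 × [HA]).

pKa = -log(5.43e-10) = 9.2652. pH = pKa + log([A⁻]/[HA]), so log([A⁻]/[HA]) = pH − pKa = 9.73 − 9.2652 = 0.4648. [A⁻]/[HA] = 10^(0.4648) = 2.92

[A⁻]/[HA] = 2.92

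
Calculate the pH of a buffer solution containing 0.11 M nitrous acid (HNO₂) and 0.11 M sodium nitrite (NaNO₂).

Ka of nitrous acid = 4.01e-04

pKa = -log(4.01e-04) = 3.40. pH = pKa + log([A⁻]/[HA]) = 3.40 + log(0.11/0.11)

pH = 3.40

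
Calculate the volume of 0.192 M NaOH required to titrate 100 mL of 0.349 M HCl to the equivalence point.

At equivalence: moles acid = moles base. moles HCl = 0.349 × 100/1000 = 0.0349 mol. V_base = moles / 0.192 × 1000 = 181.8 mL.

V_{base} = 181.8 mL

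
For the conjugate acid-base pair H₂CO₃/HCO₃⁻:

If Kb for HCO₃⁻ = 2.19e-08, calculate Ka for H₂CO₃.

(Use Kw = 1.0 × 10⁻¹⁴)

For a conjugate pair Ka × Kb = Kw, so Ka = Kw/Kb = 1.0 × 10⁻¹⁴ / 2.19e-08 = 4.57e-07.

K_a = 4.57e-07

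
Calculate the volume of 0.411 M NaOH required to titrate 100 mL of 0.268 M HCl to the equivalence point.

At equivalence: moles acid = moles base. moles HCl = 0.268 × 100/1000 = 0.0268 mol. V_base = moles / 0.411 × 1000 = 65.2 mL.

V_{base} = 65.2 mL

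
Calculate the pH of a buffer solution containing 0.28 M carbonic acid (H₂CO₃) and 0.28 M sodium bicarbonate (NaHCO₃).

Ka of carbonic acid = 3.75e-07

pKa = -log(3.75e-07) = 6.43. pH = pKa + log([A⁻]/[HA]) = 6.43 + log(0.28/0.28)

pH = 6.43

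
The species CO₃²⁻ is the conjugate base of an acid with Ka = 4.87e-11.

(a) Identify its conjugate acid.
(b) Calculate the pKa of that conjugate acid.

(a) The conjugate acid is formed by adding one H⁺ to CO₃²⁻, giving HCO₃⁻. (b) pKa = -log(Ka) = -log(4.87e-11) = 10.31.

Conjugate acid: HCO₃⁻; pK_a = 10.31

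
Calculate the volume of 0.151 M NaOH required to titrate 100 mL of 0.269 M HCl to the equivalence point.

At equivalence: moles acid = moles base. moles HCl = 0.269 × 100/1000 = 0.0269 mol. V_base = moles / 0.151 × 1000 = 178.1 mL.

V_{base} = 178.1 mL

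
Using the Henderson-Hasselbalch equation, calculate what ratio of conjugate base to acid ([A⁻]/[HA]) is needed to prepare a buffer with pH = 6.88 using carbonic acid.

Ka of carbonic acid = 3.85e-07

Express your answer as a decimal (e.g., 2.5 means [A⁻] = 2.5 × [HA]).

pKa = -log(3.85e-07) = 6.4145. pH = pKa + log([A⁻]/[HA]), so log([A⁻]/[HA]) = pH − pKa = 6.88 − 6.4145 = 0.4655. [A⁻]/[HA] = 10^(0.4655) = 2.92

[A⁻]/[HA] = 2.92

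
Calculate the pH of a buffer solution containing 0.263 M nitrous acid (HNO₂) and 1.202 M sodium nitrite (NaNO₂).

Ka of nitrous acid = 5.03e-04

pKa = -log(5.03e-04) = 3.30. pH = pKa + log([A⁻]/[HA]) = 3.30 + log(1.202/0.263)

pH = 3.96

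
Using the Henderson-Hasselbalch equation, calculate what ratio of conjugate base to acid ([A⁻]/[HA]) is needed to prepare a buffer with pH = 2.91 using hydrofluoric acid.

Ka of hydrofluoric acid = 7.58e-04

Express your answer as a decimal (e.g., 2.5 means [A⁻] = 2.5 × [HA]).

pKa = -log(7.58e-04) = 3.1203. pH = pKa + log([A⁻]/[HA]), so log([A⁻]/[HA]) = pH − pKa = 2.91 − 3.1203 = -0.2103. [A⁻]/[HA] = 10^(-0.2103) = 0.616

[A⁻]/[HA] = 0.616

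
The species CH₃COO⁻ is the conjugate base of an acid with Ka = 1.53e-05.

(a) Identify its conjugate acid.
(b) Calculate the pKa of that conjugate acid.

(a) The conjugate acid is formed by adding one H⁺ to CH₃COO⁻, giving CH₃COOH. (b) pKa = -log(Ka) = -log(1.53e-05) = 4.82.

Conjugate acid: CH₃COOH; pK_a = 4.82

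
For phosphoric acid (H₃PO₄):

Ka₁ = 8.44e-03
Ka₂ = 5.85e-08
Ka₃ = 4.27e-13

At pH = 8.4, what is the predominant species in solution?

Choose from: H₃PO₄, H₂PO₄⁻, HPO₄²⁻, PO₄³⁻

pKa₁ = 2.07, pKa₂ = 7.23, pKa₃ = 12.37. For a polyprotic acid the predominant species crosses at each pKa: below pKa_n the protonated form dominates, above it the deprotonated form does. At pH = 8.4, the predominant species is HPO₄²⁻.

HPO₄²⁻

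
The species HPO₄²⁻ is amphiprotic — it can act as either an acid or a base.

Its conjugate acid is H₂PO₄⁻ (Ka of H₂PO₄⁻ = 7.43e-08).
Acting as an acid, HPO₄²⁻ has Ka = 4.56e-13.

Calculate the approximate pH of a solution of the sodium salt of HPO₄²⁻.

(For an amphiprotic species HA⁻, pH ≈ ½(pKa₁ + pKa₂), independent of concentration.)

pKa₁ = -log(7.43e-08) = 7.13; pKa₂ = -log(4.56e-13) = 12.34. For an amphiprotic species, pH ≈ ½(pKa₁ + pKa₂) = ½(7.13 + 12.34) = 9.74.

pH = 9.74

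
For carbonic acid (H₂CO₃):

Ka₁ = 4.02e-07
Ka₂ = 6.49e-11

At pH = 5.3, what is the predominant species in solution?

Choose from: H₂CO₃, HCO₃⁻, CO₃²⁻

pKa₁ = 6.40, pKa₂ = 10.19. For a polyprotic acid the predominant species crosses at each pKa: below pKa_n the protonated form dominates, above it the deprotonated form does. At pH = 5.3, the predominant species is H₂CO₃.

H₂CO₃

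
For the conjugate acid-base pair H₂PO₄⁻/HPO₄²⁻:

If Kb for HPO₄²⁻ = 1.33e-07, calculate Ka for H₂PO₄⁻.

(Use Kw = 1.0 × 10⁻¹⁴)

For a conjugate pair Ka × Kb = Kw, so Ka = Kw/Kb = 1.0 × 10⁻¹⁴ / 1.33e-07 = 7.52e-08.

K_a = 7.52e-08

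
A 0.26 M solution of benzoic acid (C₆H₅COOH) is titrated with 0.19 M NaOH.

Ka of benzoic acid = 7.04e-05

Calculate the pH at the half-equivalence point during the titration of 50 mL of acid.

At half-equivalence [HA] = [A⁻], so Henderson-Hasselbalch gives pH = pKa = -log(7.04e-05) = 4.15.

pH = pKa = 4.15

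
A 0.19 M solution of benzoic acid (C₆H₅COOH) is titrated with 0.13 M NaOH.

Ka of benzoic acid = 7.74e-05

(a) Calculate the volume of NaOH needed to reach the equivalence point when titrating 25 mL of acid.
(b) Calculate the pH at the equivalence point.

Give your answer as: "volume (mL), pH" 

moles acid = 0.19 × 25/1000 = 0.00475 mol; V_base = moles/0.13 × 1000 = 36.5 mL. At equivalence only the conjugate base is present: [A⁻] = 0.00475/0.062 = 7.7188e-02 M. Kb = Kw/Ka = 1.29e-10; [OH⁻] = √(Kb × [A⁻]) = 3.1579e-06; pOH = 5.50; pH = 14 - pOH = 8.50.

V = 36.5 mL, pH = 8.50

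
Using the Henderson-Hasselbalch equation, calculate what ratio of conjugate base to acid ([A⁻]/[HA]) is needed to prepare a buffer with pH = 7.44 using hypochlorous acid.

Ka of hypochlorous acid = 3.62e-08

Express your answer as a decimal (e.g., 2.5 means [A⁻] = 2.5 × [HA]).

pKa = -log(3.62e-08) = 7.4413. pH = pKa + log([A⁻]/[HA]), so log([A⁻]/[HA]) = pH − pKa = 7.44 − 7.4413 = -0.0013. [A⁻]/[HA] = 10^(-0.0013) = 0.997

[A⁻]/[HA] = 0.997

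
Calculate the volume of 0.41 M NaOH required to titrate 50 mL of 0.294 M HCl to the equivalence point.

At equivalence: moles acid = moles base. moles HCl = 0.294 × 50/1000 = 0.0147 mol. V_base = moles / 0.41 × 1000 = 35.9 mL.

V_{base} = 35.9 mL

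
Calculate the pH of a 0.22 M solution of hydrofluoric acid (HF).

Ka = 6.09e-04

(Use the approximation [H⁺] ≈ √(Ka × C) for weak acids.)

[H⁺] = √(Ka × C) = √(6.09e-04 × 0.22) = 1.1575e-02. pH = -log(1.1575e-02)

pH = 1.94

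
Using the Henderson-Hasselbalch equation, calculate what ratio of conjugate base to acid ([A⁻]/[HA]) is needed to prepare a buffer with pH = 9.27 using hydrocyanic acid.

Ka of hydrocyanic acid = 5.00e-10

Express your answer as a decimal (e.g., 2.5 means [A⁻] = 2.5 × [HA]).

pKa = -log(5.00e-10) = 9.3010. pH = pKa + log([A⁻]/[HA]), so log([A⁻]/[HA]) = pH − pKa = 9.27 − 9.3010 = -0.0310. [A⁻]/[HA] = 10^(-0.0310) = 0.931

[A⁻]/[HA] = 0.931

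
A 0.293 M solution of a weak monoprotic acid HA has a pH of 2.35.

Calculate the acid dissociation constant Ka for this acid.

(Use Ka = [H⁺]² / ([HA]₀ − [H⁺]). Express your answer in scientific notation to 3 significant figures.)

[H⁺] = 10^(−pH) = 10^(−2.35) = 4.467e-03 M. For HA ⇌ H⁺ + A⁻, Ka = [H⁺][A⁻]/[HA] = [H⁺]² / ([HA]₀ − [H⁺]) = (4.467e-03)² / (0.293 − 4.467e-03) = 6.92e-05.

K_a = 6.92e-05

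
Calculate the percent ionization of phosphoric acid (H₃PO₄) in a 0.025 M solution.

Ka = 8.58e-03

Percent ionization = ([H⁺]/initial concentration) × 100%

Using Ka equilibrium: x² + Ka×x - Ka×C = 0. Solving: [H⁺] = 1.0971e-02. Percent = (1.0971e-02/0.025) × 100

Percent ionization = 43.9%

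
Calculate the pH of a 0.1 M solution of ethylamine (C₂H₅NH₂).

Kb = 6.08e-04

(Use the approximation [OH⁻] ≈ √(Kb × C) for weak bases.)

[OH⁻] = √(Kb × C) = √(6.08e-04 × 0.1) = 7.7974e-03. pOH = 2.11, pH = 14 - pOH

pH = 11.89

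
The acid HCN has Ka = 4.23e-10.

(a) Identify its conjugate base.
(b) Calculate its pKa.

(a) The conjugate base is formed by removing one H⁺ from HCN, giving CN⁻. (b) pKa = -log(Ka) = -log(4.23e-10) = 9.37.

Conjugate base: CN⁻; pK_a = 9.37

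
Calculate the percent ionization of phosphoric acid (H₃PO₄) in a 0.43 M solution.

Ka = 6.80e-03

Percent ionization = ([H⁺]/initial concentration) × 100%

Using Ka equilibrium: x² + Ka×x - Ka×C = 0. Solving: [H⁺] = 5.0781e-02. Percent = (5.0781e-02/0.43) × 100

Percent ionization = 11.8%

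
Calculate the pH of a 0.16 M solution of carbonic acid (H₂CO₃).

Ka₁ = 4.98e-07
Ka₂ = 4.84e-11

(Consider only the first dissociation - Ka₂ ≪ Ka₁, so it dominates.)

First dissociation dominates. From Ka₁ = [H⁺][HA⁻]/[H₂A], x² + Ka₁·x − Ka₁·C = 0 with C = 0.16 M and Ka₁ = 4.98e-07. Solving: [H⁺] = (−Ka₁ + √(Ka₁² + 4·Ka₁·C)) / 2 = 2.8203e-04 M. pH = -log(2.8203e-04) = 3.55.

pH = 3.55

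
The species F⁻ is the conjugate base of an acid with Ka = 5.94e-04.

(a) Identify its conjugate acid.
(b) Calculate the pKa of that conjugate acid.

(a) The conjugate acid is formed by adding one H⁺ to F⁻, giving HF. (b) pKa = -log(Ka) = -log(5.94e-04) = 3.23.

Conjugate acid: HF; pK_a = 3.23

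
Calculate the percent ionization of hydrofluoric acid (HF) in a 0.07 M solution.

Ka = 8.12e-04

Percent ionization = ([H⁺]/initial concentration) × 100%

Using Ka equilibrium: x² + Ka×x - Ka×C = 0. Solving: [H⁺] = 7.1442e-03. Percent = (7.1442e-03/0.07) × 100

Percent ionization = 10.2%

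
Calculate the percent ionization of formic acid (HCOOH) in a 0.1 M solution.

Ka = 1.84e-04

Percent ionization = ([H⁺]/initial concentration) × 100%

Using Ka equilibrium: x² + Ka×x - Ka×C = 0. Solving: [H⁺] = 4.1985e-03. Percent = (4.1985e-03/0.1) × 100

Percent ionization = 4.2%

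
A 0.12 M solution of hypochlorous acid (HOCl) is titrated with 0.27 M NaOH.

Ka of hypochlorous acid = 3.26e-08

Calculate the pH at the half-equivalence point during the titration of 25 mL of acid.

At half-equivalence [HA] = [A⁻], so Henderson-Hasselbalch gives pH = pKa = -log(3.26e-08) = 7.49.

pH = pKa = 7.49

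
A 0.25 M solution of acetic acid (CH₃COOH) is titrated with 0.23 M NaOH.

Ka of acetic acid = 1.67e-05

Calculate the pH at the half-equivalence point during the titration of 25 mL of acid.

At half-equivalence [HA] = [A⁻], so Henderson-Hasselbalch gives pH = pKa = -log(1.67e-05) = 4.78.

pH = pKa = 4.78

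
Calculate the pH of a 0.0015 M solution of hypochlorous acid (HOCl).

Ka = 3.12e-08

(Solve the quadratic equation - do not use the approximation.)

x² + Ka×x - Ka×C = 0. Using quadratic formula: [H⁺] = 6.8255e-06

pH = 5.17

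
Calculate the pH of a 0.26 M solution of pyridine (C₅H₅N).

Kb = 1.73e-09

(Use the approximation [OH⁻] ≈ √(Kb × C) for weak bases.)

[OH⁻] = √(Kb × C) = √(1.73e-09 × 0.26) = 2.1208e-05. pOH = 4.67, pH = 14 - pOH

pH = 9.33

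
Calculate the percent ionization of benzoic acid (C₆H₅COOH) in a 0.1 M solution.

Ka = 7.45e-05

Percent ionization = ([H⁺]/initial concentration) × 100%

Using Ka equilibrium: x² + Ka×x - Ka×C = 0. Solving: [H⁺] = 2.6925e-03. Percent = (2.6925e-03/0.1) × 100

Percent ionization = 2.69%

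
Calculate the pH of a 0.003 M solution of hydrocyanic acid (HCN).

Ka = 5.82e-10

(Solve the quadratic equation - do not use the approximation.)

x² + Ka×x - Ka×C = 0. Using quadratic formula: [H⁺] = 1.3211e-06

pH = 5.88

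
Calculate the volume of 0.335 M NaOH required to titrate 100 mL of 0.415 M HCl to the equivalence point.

At equivalence: moles acid = moles base. moles HCl = 0.415 × 100/1000 = 0.0415 mol. V_base = moles / 0.335 × 1000 = 123.9 mL.

V_{base} = 123.9 mL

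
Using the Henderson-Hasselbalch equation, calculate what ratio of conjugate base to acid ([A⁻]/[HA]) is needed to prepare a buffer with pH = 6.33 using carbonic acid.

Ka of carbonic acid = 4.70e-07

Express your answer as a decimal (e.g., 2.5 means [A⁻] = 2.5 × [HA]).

pKa = -log(4.70e-07) = 6.3279. pH = pKa + log([A⁻]/[HA]), so log([A⁻]/[HA]) = pH − pKa = 6.33 − 6.3279 = 0.0021. [A⁻]/[HA] = 10^(0.0021) = 1.00

[A⁻]/[HA] = 1.00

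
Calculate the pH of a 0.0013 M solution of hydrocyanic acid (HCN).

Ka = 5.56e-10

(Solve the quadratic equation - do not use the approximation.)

x² + Ka×x - Ka×C = 0. Using quadratic formula: [H⁺] = 8.4990e-07

pH = 6.07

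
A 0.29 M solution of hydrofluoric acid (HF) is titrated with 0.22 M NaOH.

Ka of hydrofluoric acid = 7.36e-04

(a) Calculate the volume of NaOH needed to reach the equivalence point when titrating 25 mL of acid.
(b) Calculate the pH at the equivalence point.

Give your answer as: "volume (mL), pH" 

moles acid = 0.29 × 25/1000 = 0.00725 mol; V_base = moles/0.22 × 1000 = 33.0 mL. At equivalence only the conjugate base is present: [A⁻] = 0.00725/0.058 = 1.2510e-01 M. Kb = Kw/Ka = 1.36e-11; [OH⁻] = √(Kb × [A⁻]) = 1.3037e-06; pOH = 5.88; pH = 14 - pOH = 8.12.

V = 33.0 mL, pH = 8.12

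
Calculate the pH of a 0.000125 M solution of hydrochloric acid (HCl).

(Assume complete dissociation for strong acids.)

[H⁺] = 0.000125 M for strong acid. pH = -log[H⁺] = -log(0.000125)

pH = 3.90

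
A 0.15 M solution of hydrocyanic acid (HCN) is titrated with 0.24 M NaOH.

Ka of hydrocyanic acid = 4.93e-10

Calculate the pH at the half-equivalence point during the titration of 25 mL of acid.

At half-equivalence [HA] = [A⁻], so Henderson-Hasselbalch gives pH = pKa = -log(4.93e-10) = 9.31.

pH = pKa = 9.31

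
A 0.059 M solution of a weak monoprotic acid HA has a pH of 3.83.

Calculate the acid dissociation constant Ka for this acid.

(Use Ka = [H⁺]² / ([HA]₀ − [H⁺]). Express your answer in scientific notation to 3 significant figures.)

[H⁺] = 10^(−pH) = 10^(−3.83) = 1.479e-04 M. For HA ⇌ H⁺ + A⁻, Ka = [H⁺][A⁻]/[HA] = [H⁺]² / ([HA]₀ − [H⁺]) = (1.479e-04)² / (0.059 − 1.479e-04) = 3.72e-07.

K_a = 3.72e-07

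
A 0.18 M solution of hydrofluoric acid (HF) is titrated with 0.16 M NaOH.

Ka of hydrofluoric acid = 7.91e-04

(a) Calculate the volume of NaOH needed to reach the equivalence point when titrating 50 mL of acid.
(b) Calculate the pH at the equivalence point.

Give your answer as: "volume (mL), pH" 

moles acid = 0.18 × 50/1000 = 0.009 mol; V_base = moles/0.16 × 1000 = 56.2 mL. At equivalence only the conjugate base is present: [A⁻] = 0.009/0.106 = 8.4706e-02 M. Kb = Kw/Ka = 1.26e-11; [OH⁻] = √(Kb × [A⁻]) = 1.0348e-06; pOH = 5.99; pH = 14 - pOH = 8.01.

V = 56.2 mL, pH = 8.01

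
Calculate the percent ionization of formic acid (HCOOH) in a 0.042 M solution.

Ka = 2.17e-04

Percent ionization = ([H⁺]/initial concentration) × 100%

Using Ka equilibrium: x² + Ka×x - Ka×C = 0. Solving: [H⁺] = 2.9124e-03. Percent = (2.9124e-03/0.042) × 100

Percent ionization = 6.93%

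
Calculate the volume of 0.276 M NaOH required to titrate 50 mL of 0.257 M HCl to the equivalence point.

At equivalence: moles acid = moles base. moles HCl = 0.257 × 50/1000 = 0.01285 mol. V_base = moles / 0.276 × 1000 = 46.6 mL.

V_{base} = 46.6 mL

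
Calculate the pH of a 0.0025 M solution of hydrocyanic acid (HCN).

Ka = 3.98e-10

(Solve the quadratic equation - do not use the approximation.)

x² + Ka×x - Ka×C = 0. Using quadratic formula: [H⁺] = 9.9730e-07

pH = 6.00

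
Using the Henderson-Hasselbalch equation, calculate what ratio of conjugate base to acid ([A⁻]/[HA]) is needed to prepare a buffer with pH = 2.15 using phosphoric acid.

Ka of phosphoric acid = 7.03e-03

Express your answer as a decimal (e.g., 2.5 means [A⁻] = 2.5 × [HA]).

pKa = -log(7.03e-03) = 2.1530. pH = pKa + log([A⁻]/[HA]), so log([A⁻]/[HA]) = pH − pKa = 2.15 − 2.1530 = -0.0030. [A⁻]/[HA] = 10^(-0.0030) = 0.993

[A⁻]/[HA] = 0.993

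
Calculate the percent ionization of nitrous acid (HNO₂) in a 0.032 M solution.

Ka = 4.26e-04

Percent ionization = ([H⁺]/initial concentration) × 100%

Using Ka equilibrium: x² + Ka×x - Ka×C = 0. Solving: [H⁺] = 3.4853e-03. Percent = (3.4853e-03/0.032) × 100

Percent ionization = 10.9%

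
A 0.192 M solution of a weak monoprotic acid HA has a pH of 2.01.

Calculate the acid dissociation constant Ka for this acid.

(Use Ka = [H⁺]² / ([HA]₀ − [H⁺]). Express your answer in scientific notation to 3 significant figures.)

[H⁺] = 10^(−pH) = 10^(−2.01) = 9.772e-03 M. For HA ⇌ H⁺ + A⁻, Ka = [H⁺][A⁻]/[HA] = [H⁺]² / ([HA]₀ − [H⁺]) = (9.772e-03)² / (0.192 − 9.772e-03) = 5.24e-04.

K_a = 5.24e-04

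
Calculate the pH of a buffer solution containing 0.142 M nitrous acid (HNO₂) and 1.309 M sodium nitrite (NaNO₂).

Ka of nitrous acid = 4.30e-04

pKa = -log(4.30e-04) = 3.37. pH = pKa + log([A⁻]/[HA]) = 3.37 + log(1.309/0.142)

pH = 4.33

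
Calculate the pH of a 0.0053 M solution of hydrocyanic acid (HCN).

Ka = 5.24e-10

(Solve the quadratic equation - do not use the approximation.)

x² + Ka×x - Ka×C = 0. Using quadratic formula: [H⁺] = 1.6662e-06

pH = 5.78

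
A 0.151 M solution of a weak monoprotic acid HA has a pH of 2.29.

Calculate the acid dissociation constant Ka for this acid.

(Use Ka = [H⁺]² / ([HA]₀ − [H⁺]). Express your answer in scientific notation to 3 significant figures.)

[H⁺] = 10^(−pH) = 10^(−2.29) = 5.129e-03 M. For HA ⇌ H⁺ + A⁻, Ka = [H⁺][A⁻]/[HA] = [H⁺]² / ([HA]₀ − [H⁺]) = (5.129e-03)² / (0.151 − 5.129e-03) = 1.80e-04.

K_a = 1.80e-04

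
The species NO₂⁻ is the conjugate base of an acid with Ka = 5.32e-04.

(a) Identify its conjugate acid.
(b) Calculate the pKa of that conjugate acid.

(a) The conjugate acid is formed by adding one H⁺ to NO₂⁻, giving HNO₂. (b) pKa = -log(Ka) = -log(5.32e-04) = 3.27.

Conjugate acid: HNO₂; pK_a = 3.27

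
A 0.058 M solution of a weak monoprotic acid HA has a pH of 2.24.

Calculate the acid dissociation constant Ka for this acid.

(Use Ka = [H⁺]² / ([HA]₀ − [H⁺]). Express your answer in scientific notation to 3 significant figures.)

[H⁺] = 10^(−pH) = 10^(−2.24) = 5.754e-03 M. For HA ⇌ H⁺ + A⁻, Ka = [H⁺][A⁻]/[HA] = [H⁺]² / ([HA]₀ − [H⁺]) = (5.754e-03)² / (0.058 − 5.754e-03) = 6.34e-04.

K_a = 6.34e-04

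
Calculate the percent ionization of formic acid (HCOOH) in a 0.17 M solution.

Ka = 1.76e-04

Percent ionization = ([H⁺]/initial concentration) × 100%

Using Ka equilibrium: x² + Ka×x - Ka×C = 0. Solving: [H⁺] = 5.3826e-03. Percent = (5.3826e-03/0.17) × 100

Percent ionization = 3.17%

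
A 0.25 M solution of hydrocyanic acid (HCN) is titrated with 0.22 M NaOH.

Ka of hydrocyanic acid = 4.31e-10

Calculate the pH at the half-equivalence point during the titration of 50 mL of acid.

At half-equivalence [HA] = [A⁻], so Henderson-Hasselbalch gives pH = pKa = -log(4.31e-10) = 9.37.

pH = pKa = 9.37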